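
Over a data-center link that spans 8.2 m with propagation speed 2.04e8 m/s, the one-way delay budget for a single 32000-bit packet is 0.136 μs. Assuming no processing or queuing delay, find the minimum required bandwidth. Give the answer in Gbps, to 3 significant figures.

334 Gbps

Propagation delay = 8.2 / 204000000 = 0.0401961 μs.
Transmission budget = 0.136 − 0.0401961 = 0.0958039 μs.
R ≥ L / t_tx = 32000 bits / 9.58039e-08 s = 334 Gbps.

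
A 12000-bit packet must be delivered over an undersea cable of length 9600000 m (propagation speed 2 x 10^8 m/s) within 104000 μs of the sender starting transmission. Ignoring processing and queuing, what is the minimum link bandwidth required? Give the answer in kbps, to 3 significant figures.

214 kbps

Propagation delay = 9600000 / 200000000 = 48000 μs.
Transmission budget = 104000 − 48000 = 56000 μs.
R ≥ L / t_tx = 12000 bits / 0.056 s = 214 kbps.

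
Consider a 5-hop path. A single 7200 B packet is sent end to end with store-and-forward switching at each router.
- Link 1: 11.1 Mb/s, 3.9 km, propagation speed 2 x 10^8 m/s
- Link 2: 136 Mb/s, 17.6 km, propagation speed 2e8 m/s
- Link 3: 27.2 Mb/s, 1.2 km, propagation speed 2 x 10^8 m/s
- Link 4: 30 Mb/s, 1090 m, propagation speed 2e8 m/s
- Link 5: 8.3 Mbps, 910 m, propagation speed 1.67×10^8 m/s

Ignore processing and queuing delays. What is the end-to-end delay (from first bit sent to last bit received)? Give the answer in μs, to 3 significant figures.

16700 μs

L = 7200 × 8 = 57600 bits.
Transmission delays (L/R per hop): 5189.19, 423.529, 2117.65, 1920, 6939.76 μs; sum = 16590.1 μs.
Propagation delays (d/s per hop): 19.5, 88, 6, 5.45, 5.4491 μs; sum = 124.399 μs.
End-to-end = 16700 μs.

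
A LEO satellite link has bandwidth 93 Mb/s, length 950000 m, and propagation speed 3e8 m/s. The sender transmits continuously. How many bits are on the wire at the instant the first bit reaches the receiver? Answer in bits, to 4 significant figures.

294500 bits

Propagation delay = 950000 / 300000000 = 0.00316667 s.
BDP = R × t_prop = 93000000 × 0.00316667 = 294500 bits.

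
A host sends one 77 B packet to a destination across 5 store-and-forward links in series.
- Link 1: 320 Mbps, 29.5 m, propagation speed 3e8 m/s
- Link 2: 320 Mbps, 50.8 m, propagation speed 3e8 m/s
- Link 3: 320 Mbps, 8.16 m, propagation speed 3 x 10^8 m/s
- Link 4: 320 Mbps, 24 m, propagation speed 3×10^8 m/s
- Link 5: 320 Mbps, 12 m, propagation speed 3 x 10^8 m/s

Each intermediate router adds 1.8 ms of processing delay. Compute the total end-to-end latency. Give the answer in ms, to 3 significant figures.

L = 77 × 8 = 616 bits.
Transmission delay per hop = L/R = 616/320000000 = 0.001925 ms; 5 hops → 0.009625 ms.
Propagation delays (d/s per hop): 9.83333e-05, 0.000169333, 2.72e-05, 8e-05, 4e-05 ms; sum = 0.000414867 ms.
Processing at 4 router(s): 4 × 1.8 ms = 7.2 ms.
End-to-end = 7.21 ms.

7.21 ms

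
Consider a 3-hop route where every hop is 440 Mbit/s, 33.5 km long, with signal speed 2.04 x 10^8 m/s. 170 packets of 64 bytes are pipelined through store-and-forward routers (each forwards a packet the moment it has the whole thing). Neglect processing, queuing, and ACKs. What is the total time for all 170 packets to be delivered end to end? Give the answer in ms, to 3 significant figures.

Per-hop transmission t_tx = L/R = 512/440000000 = 0.00116364 ms.
Per-hop propagation t_prop = 33500/204000000 = 0.164216 ms.
Pipeline fill: first packet needs 3·t_tx to clear all hops; remaining 169 packets each add one t_tx.
Total = (3+170-1)·t_tx + 3·t_prop = 172·0.00116364 + 3·0.164216 = 0.693 ms.

0.693 ms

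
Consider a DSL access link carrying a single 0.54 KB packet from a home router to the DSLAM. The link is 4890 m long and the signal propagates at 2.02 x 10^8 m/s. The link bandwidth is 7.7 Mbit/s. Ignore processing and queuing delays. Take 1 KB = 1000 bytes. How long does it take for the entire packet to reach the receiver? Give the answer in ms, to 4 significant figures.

0.5852 ms

L = 4320 bits.
Transmission delay = L/R = 4320 / 7700000 = 0.561039 ms.
Propagation delay = d/s = 4890 m / 202000000 m/s = 0.0242079 ms.
Total = 0.5852 ms.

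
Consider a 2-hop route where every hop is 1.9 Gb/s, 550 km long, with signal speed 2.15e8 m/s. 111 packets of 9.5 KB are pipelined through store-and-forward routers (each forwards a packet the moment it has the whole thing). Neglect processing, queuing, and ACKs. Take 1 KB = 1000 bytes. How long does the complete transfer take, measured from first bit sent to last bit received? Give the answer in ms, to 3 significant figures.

Per-hop transmission t_tx = L/R = 76000/1900000000 = 0.04 ms.
Per-hop propagation t_prop = 550000/215000000 = 2.55814 ms.
Pipeline fill: first packet needs 2·t_tx to clear all hops; remaining 110 packets each add one t_tx.
Total = (2+111-1)·t_tx + 2·t_prop = 112·0.04 + 2·2.55814 = 9.60 ms.

9.60 ms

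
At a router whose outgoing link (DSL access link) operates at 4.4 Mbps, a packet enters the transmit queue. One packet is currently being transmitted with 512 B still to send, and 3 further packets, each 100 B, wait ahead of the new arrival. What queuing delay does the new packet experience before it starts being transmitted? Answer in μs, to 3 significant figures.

Each queued packet: L/R = 800/4400000 = 181.818 μs.
3 queued → 545.455 μs.
Plus remaining 4096 bits of current packet: 930.909 μs.
Queuing delay = 1480 μs.

1480 μs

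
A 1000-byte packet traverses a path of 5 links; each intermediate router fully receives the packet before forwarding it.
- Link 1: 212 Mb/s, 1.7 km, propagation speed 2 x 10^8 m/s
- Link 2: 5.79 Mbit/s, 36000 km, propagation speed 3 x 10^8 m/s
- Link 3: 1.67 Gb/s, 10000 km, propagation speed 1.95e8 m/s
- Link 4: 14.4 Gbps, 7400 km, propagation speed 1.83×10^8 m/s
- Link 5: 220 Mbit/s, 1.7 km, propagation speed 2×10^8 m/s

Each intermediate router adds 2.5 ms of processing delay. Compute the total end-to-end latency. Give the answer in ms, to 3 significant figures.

L = 1000 × 8 = 8000 bits.
Transmission delays (L/R per hop): 0.0377358, 1.38169, 0.00479042, 0.000555556, 0.0363636 ms; sum = 1.46114 ms.
Propagation delays (d/s per hop): 0.0085, 120, 51.2821, 40.4372, 0.0085 ms; sum = 211.736 ms.
Processing at 4 router(s): 4 × 2.5 ms = 10 ms.
End-to-end = 223 ms.

223 ms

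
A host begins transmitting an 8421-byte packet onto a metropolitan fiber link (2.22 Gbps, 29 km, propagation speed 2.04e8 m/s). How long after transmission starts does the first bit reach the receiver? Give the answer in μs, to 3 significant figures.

First bit experiences only propagation delay: d/s = 29000/204000000 = 142 μs.

142 μs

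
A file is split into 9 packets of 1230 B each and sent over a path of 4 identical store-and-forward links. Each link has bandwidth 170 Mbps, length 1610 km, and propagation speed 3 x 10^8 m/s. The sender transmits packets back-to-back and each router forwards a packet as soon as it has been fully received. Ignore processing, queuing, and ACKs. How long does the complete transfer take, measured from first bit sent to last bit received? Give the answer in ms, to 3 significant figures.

22.2 ms

Per-hop transmission t_tx = L/R = 9840/170000000 = 0.0578824 ms.
Per-hop propagation t_prop = 1610000/300000000 = 5.36667 ms.
Pipeline fill: first packet needs 4·t_tx to clear all hops; remaining 8 packets each add one t_tx.
Total = (4+9-1)·t_tx + 4·t_prop = 12·0.0578824 + 4·5.36667 = 22.2 ms.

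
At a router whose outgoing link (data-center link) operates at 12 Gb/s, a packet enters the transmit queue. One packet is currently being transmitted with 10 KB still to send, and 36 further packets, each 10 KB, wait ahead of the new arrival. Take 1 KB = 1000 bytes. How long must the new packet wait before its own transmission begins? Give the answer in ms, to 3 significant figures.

0.247 ms

Each queued packet: L/R = 80000/12000000000 = 0.00666667 ms.
36 queued → 0.24 ms.
Plus remaining 80000 bits of current packet: 0.00666667 ms.
Queuing delay = 0.247 ms.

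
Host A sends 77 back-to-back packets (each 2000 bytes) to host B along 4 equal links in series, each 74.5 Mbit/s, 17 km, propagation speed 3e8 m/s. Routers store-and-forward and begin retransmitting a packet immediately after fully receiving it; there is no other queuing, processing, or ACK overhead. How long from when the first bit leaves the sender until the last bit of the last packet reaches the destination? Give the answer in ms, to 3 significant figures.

17.4 ms

Per-hop transmission t_tx = L/R = 16000/74500000 = 0.214765 ms.
Per-hop propagation t_prop = 17000/300000000 = 0.0566667 ms.
Pipeline fill: first packet needs 4·t_tx to clear all hops; remaining 76 packets each add one t_tx.
Total = (4+77-1)·t_tx + 4·t_prop = 80·0.214765 + 4·0.0566667 = 17.4 ms.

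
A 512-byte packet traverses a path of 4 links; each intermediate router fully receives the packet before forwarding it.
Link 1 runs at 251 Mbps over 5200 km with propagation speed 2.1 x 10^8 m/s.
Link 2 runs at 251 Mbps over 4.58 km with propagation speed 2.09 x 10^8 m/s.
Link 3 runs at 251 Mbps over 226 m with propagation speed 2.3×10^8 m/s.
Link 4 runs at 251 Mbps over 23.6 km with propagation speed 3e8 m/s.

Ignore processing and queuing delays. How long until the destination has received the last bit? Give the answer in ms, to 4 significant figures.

L = 512 × 8 = 4096 bits.
Transmission delay per hop = L/R = 4096/251000000 = 0.0163187 ms; 4 hops → 0.0652749 ms.
Propagation delays (d/s per hop): 24.7619, 0.0219139, 0.000982609, 0.0786667 ms; sum = 24.8635 ms.
End-to-end = 24.93 ms.

24.93 ms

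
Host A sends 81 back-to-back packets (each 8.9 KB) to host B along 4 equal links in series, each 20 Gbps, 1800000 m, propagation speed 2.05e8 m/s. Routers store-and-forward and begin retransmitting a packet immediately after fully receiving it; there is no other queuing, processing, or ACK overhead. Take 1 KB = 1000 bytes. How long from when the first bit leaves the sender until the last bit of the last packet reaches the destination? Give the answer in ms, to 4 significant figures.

35.42 ms

Per-hop transmission t_tx = L/R = 71200/20000000000 = 0.00356 ms.
Per-hop propagation t_prop = 1800000/2.05e+08 = 8.78049 ms.
Pipeline fill: first packet needs 4·t_tx to clear all hops; remaining 80 packets each add one t_tx.
Total = (4+81-1)·t_tx + 4·t_prop = 84·0.00356 + 4·8.78049 = 35.42 ms.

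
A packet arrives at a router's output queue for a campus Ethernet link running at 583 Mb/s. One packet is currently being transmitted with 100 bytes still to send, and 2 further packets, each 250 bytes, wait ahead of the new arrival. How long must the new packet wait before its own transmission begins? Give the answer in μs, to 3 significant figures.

8.23 μs

Each queued packet: L/R = 2000/583000000 = 3.43053 μs.
2 queued → 6.86106 μs.
Plus remaining 800 bits of current packet: 1.37221 μs.
Queuing delay = 8.23 μs.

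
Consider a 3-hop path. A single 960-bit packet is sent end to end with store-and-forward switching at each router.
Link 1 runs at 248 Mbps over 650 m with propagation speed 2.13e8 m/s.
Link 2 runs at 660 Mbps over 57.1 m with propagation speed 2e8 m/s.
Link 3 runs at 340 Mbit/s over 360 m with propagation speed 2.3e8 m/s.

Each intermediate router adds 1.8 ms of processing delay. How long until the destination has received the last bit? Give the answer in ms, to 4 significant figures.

3.613 ms

Transmission delays (L/R per hop): 0.00387097, 0.00145455, 0.00282353 ms; sum = 0.00814904 ms.
Propagation delays (d/s per hop): 0.00305164, 0.0002855, 0.00156522 ms; sum = 0.00490236 ms.
Processing at 2 router(s): 2 × 1.8 ms = 3.6 ms.
End-to-end = 3.613 ms.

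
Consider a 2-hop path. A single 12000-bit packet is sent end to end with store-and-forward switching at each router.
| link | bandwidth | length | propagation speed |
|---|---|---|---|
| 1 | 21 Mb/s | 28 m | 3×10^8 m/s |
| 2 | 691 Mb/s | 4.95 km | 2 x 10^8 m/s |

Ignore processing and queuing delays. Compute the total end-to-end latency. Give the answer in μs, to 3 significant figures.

614 μs

Transmission delays (L/R per hop): 571.429, 17.3661 μs; sum = 588.795 μs.
Propagation delays (d/s per hop): 0.0933333, 24.75 μs; sum = 24.8433 μs.
End-to-end = 614 μs.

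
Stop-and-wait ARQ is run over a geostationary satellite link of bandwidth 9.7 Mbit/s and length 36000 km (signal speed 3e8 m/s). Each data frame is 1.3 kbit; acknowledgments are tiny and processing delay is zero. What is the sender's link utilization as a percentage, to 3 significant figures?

t_tx = L/R = 1300/9700000 = 0.000134021 s.
t_prop = 36000000/300000000 = 0.12 s; RTT = 0.24 s.
Cycle = t_tx + RTT = 0.240134 s.
Utilization = t_tx / cycle = 0.000134021/0.240134 = 0.0558 %.

0.0558 %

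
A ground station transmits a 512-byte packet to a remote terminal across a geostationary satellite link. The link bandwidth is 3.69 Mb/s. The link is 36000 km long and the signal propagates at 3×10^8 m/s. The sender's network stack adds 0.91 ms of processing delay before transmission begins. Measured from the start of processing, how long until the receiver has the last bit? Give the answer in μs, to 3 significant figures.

122000 μs

L = 512 × 8 = 4096 bits.
Transmission delay = L/R = 4096 / 3690000 = 1110.03 μs.
Propagation delay = d/s = 36000000 m / 300000000 m/s = 120000 μs.
Plus processing delay 0.91 ms = 910 μs.
Total = 122000 μs.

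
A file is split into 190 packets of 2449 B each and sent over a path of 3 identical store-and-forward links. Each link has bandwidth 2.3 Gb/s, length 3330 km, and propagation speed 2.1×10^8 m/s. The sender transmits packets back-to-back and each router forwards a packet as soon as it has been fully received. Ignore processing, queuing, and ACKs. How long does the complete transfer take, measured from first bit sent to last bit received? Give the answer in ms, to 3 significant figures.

49.2 ms

Per-hop transmission t_tx = L/R = 19592/2300000000 = 0.00851826 ms.
Per-hop propagation t_prop = 3330000/210000000 = 15.8571 ms.
Pipeline fill: first packet needs 3·t_tx to clear all hops; remaining 189 packets each add one t_tx.
Total = (3+190-1)·t_tx + 3·t_prop = 192·0.00851826 + 3·15.8571 = 49.2 ms.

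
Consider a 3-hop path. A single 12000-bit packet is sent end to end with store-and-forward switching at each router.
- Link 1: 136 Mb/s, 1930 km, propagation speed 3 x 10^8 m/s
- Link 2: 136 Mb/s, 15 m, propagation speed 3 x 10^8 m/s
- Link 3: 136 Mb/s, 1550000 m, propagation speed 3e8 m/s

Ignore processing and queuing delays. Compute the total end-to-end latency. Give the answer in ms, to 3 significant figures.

Transmission delay per hop = L/R = 12000/136000000 = 0.0882353 ms; 3 hops → 0.264706 ms.
Propagation delays (d/s per hop): 6.43333, 5e-05, 5.16667 ms; sum = 11.6001 ms.
End-to-end = 11.9 ms.

11.9 ms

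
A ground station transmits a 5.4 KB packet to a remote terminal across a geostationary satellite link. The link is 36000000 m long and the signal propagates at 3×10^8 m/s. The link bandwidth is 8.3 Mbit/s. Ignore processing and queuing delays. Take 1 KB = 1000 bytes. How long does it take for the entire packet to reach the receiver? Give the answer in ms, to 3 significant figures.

L = 43200 bits.
Transmission delay = L/R = 43200 / 8.3e+06 = 5.20482 ms.
Propagation delay = d/s = 36000000 m / 300000000 m/s = 120 ms.
Total = 125 ms.

125 ms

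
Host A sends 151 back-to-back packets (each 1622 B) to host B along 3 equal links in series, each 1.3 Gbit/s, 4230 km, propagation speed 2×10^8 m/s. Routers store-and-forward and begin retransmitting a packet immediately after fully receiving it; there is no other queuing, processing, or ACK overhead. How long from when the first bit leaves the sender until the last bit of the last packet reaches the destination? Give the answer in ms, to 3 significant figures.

65.0 ms

Per-hop transmission t_tx = L/R = 12976/1300000000 = 0.00998154 ms.
Per-hop propagation t_prop = 4230000/200000000 = 21.15 ms.
Pipeline fill: first packet needs 3·t_tx to clear all hops; remaining 150 packets each add one t_tx.
Total = (3+151-1)·t_tx + 3·t_prop = 153·0.00998154 + 3·21.15 = 65.0 ms.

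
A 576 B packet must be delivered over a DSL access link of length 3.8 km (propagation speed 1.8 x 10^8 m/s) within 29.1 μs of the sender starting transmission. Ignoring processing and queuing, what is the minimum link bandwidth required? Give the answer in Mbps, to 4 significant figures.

576.8 Mbps

L = 4608 bits.
Propagation delay = 3800 / 180000000 = 21.1111 μs.
Transmission budget = 29.1 − 21.1111 = 7.98889 μs.
R ≥ L / t_tx = 4608 bits / 7.98889e-06 s = 576.8 Mbps.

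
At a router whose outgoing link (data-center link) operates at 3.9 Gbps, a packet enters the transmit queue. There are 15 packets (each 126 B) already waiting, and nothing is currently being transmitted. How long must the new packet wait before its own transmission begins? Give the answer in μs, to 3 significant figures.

Each queued packet: L/R = 1008/3900000000 = 0.258462 μs.
15 queued → 3.87692 μs.
Queuing delay = 3.88 μs.

3.88 μs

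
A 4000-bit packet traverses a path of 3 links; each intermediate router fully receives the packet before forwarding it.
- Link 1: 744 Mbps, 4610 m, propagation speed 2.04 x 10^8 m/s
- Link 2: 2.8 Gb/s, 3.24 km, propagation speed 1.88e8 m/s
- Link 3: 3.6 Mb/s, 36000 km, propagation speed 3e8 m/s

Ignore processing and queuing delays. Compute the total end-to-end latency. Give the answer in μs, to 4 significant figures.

121200 μs

Transmission delays (L/R per hop): 5.37634, 1.42857, 1111.11 μs; sum = 1117.92 μs.
Propagation delays (d/s per hop): 22.598, 17.234, 120000 μs; sum = 120040 μs.
End-to-end = 121200 μs.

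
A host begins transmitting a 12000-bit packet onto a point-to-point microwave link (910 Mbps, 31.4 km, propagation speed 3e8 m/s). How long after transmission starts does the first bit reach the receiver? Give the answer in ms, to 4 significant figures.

0.1047 ms

First bit experiences only propagation delay: d/s = 31400/300000000 = 0.1047 ms.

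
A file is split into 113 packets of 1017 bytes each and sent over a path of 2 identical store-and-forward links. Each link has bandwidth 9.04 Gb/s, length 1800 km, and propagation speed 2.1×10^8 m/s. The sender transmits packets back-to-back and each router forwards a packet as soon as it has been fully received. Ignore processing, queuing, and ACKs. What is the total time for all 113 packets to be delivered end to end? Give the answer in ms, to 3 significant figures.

Per-hop transmission t_tx = L/R = 8136/9040000000 = 0.0009 ms.
Per-hop propagation t_prop = 1800000/210000000 = 8.57143 ms.
Pipeline fill: first packet needs 2·t_tx to clear all hops; remaining 112 packets each add one t_tx.
Total = (2+113-1)·t_tx + 2·t_prop = 114·0.0009 + 2·8.57143 = 17.2 ms.

17.2 ms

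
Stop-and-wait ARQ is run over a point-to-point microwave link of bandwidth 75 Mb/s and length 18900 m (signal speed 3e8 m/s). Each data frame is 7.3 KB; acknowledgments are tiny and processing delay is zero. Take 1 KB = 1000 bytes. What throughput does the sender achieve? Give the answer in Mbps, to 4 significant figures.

t_tx = L/R = 58400/75000000 = 0.000778667 s.
t_prop = 18900/300000000 = 6.3e-05 s; RTT = 0.000126 s.
Cycle = t_tx + RTT = 0.000904667 s.
Throughput = L / cycle = 58400 / 0.000904667 = 64.55 Mbps.

64.55 Mbps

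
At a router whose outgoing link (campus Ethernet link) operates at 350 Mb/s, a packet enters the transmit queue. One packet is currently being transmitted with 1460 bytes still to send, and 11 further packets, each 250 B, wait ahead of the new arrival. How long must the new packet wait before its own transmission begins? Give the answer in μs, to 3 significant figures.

Each queued packet: L/R = 2000/350000000 = 5.71429 μs.
11 queued → 62.8571 μs.
Plus remaining 11680 bits of current packet: 33.3714 μs.
Queuing delay = 96.2 μs.

96.2 μs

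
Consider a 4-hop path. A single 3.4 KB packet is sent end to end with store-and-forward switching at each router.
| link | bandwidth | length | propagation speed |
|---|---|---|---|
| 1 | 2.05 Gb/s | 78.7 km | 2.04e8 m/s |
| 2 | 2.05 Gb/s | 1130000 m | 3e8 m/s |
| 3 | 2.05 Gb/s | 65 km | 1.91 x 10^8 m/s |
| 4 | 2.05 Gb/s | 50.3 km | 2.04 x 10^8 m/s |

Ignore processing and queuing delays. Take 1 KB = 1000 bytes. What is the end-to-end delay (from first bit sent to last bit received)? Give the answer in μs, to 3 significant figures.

L = 27200 bits.
Transmission delay per hop = L/R = 27200/2.05e+09 = 13.2683 μs; 4 hops → 53.0732 μs.
Propagation delays (d/s per hop): 385.784, 3766.67, 340.314, 246.569 μs; sum = 4739.33 μs.
End-to-end = 4790 μs.

4790 μs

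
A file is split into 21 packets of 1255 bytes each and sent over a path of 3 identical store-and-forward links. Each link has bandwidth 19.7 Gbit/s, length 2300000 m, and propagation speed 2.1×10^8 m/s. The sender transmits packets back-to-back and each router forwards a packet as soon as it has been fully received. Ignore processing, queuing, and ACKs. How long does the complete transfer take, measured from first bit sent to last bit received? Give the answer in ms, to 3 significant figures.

Per-hop transmission t_tx = L/R = 10040/19700000000 = 0.000509645 ms.
Per-hop propagation t_prop = 2300000/210000000 = 10.9524 ms.
Pipeline fill: first packet needs 3·t_tx to clear all hops; remaining 20 packets each add one t_tx.
Total = (3+21-1)·t_tx + 3·t_prop = 23·0.000509645 + 3·10.9524 = 32.9 ms.

32.9 ms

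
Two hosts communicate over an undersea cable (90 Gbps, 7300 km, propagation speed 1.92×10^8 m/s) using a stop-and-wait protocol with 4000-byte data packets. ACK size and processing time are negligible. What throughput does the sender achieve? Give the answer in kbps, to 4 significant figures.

420.8 kbps

t_tx = L/R = 32000/90000000000 = 3.55556e-07 s.
t_prop = 7300000/192000000 = 0.0380208 s; RTT = 0.0760417 s.
Cycle = t_tx + RTT = 0.076042 s.
Throughput = L / cycle = 32000 / 0.076042 = 420.8 kbps.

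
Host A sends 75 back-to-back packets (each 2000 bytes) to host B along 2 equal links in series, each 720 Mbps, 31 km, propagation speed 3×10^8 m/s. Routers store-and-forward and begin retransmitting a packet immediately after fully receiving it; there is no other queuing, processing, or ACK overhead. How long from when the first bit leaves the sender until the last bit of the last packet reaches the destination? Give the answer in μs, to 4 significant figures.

1896 μs

Per-hop transmission t_tx = L/R = 16000/720000000 = 22.2222 μs.
Per-hop propagation t_prop = 31000/300000000 = 103.333 μs.
Pipeline fill: first packet needs 2·t_tx to clear all hops; remaining 74 packets each add one t_tx.
Total = (2+75-1)·t_tx + 2·t_prop = 76·22.2222 + 2·103.333 = 1896 μs.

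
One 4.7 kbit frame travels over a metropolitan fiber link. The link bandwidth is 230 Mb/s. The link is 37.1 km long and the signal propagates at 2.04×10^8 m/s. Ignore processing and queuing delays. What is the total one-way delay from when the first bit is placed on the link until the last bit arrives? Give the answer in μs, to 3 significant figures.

202 μs

L = 4700 bits.
Transmission delay = L/R = 4700 / 230000000 = 20.4348 μs.
Propagation delay = d/s = 37100 m / 204000000 m/s = 181.863 μs.
Total = 202 μs.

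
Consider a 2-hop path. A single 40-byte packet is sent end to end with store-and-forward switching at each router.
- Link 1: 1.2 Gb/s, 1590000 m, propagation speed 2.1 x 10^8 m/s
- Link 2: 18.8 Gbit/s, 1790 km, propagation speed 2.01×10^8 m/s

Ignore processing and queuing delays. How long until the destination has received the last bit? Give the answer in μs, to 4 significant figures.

L = 40 × 8 = 320 bits.
Transmission delays (L/R per hop): 0.266667, 0.0170213 μs; sum = 0.283688 μs.
Propagation delays (d/s per hop): 7571.43, 8905.47 μs; sum = 16476.9 μs.
End-to-end = 16480 μs.

16480 μs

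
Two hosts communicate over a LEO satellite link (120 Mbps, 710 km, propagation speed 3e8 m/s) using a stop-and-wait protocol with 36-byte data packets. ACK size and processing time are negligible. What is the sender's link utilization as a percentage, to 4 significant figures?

0.05068 %

t_tx = L/R = 288/120000000 = 2.4e-06 s.
t_prop = 710000/300000000 = 0.00236667 s; RTT = 0.00473333 s.
Cycle = t_tx + RTT = 0.00473573 s.
Utilization = t_tx / cycle = 2.4e-06/0.00473573 = 0.05068 %.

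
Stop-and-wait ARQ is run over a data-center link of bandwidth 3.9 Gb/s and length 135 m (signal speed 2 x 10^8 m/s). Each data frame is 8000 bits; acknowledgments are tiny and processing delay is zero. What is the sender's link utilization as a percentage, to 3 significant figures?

60.3 %

t_tx = L/R = 8000/3900000000 = 2.05128e-06 s.
t_prop = 135/200000000 = 6.75e-07 s; RTT = 1.35e-06 s.
Cycle = t_tx + RTT = 3.40128e-06 s.
Utilization = t_tx / cycle = 2.05128e-06/3.40128e-06 = 60.3 %.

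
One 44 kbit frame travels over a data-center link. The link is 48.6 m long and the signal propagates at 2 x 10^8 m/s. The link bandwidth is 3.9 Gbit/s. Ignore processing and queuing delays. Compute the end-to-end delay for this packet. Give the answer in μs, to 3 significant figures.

L = 44000 bits.
Transmission delay = L/R = 44000 / 3900000000 = 11.2821 μs.
Propagation delay = d/s = 48.6 m / 200000000 m/s = 0.243 μs.
Total = 11.5 μs.

11.5 μs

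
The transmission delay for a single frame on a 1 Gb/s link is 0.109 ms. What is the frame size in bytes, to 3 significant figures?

L = R × t_tx = 1000000000 b/s × 0.000109 s = 109000 bits.
In bytes: 109000 / 8 = 13600 bytes.

13600 bytes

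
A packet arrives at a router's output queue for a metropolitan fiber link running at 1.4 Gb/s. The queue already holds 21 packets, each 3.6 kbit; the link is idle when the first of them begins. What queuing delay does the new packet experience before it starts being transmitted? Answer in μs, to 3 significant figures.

Each queued packet: L/R = 3600/1400000000 = 2.57143 μs.
21 queued → 54 μs.
Queuing delay = 54.0 μs.

54.0 μs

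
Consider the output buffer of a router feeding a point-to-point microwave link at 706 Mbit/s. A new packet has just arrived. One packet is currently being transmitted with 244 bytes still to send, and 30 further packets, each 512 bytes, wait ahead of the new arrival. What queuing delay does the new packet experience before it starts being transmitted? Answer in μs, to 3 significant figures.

177 μs

Each queued packet: L/R = 4096/706000000 = 5.8017 μs.
30 queued → 174.051 μs.
Plus remaining 1952 bits of current packet: 2.76487 μs.
Queuing delay = 177 μs.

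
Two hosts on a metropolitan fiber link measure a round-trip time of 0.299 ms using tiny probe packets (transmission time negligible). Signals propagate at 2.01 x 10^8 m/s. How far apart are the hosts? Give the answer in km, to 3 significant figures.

30.0 km

One-way propagation = RTT/2 = 0.1495 ms.
d = s × t = 2.01e+08 × 0.0001495 = 30.0 km.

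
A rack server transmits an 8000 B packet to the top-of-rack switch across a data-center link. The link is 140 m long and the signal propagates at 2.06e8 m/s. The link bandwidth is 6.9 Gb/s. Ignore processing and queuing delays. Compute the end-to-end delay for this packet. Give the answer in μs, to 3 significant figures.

L = 8000 × 8 = 64000 bits.
Transmission delay = L/R = 64000 / 6900000000 = 9.27536 μs.
Propagation delay = d/s = 140 m / 206000000 m/s = 0.679612 μs.
Total = 9.95 μs.

9.95 μs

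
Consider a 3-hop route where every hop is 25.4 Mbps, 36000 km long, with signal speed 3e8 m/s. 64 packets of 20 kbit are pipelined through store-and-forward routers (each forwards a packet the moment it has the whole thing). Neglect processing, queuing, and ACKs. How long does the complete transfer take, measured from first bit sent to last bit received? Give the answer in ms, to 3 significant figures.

Per-hop transmission t_tx = L/R = 20000/25400000 = 0.787402 ms.
Per-hop propagation t_prop = 36000000/300000000 = 120 ms.
Pipeline fill: first packet needs 3·t_tx to clear all hops; remaining 63 packets each add one t_tx.
Total = (3+64-1)·t_tx + 3·t_prop = 66·0.787402 + 3·120 = 412 ms.

412 ms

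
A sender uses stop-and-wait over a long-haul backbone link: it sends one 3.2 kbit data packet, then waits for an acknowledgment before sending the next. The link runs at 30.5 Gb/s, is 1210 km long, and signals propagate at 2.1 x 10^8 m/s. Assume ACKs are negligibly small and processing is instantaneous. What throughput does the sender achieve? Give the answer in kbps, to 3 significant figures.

278 kbps

t_tx = L/R = 3200/30500000000 = 1.04918e-07 s.
t_prop = 1210000/210000000 = 0.0057619 s; RTT = 0.0115238 s.
Cycle = t_tx + RTT = 0.0115239 s.
Throughput = L / cycle = 3200 / 0.0115239 = 278 kbps.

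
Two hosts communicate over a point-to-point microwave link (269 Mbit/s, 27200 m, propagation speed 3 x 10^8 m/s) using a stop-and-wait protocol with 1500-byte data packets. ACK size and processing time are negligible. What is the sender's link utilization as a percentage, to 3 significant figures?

t_tx = L/R = 12000/269000000 = 4.46097e-05 s.
t_prop = 27200/300000000 = 9.06667e-05 s; RTT = 0.000181333 s.
Cycle = t_tx + RTT = 0.000225943 s.
Utilization = t_tx / cycle = 4.46097e-05/0.000225943 = 19.7 %.

19.7 %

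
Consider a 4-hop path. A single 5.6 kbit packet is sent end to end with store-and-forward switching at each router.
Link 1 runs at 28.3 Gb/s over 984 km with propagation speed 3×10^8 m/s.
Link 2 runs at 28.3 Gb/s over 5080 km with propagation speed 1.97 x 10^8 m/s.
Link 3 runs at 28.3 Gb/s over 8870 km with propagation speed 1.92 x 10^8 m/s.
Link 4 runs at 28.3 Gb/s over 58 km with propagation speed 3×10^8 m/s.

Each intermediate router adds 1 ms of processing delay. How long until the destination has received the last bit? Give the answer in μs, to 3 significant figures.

78500 μs

L = 5600 bits.
Transmission delay per hop = L/R = 5600/28300000000 = 0.19788 μs; 4 hops → 0.791519 μs.
Propagation delays (d/s per hop): 3280, 25786.8, 46197.9, 193.333 μs; sum = 75458.1 μs.
Processing at 3 router(s): 3 × 1 ms = 3000 μs.
End-to-end = 78500 μs.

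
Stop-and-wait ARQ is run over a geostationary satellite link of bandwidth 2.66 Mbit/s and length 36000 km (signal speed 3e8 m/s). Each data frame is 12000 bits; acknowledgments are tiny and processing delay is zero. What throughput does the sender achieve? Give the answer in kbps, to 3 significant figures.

49.1 kbps

t_tx = L/R = 12000/2660000 = 0.00451128 s.
t_prop = 36000000/300000000 = 0.12 s; RTT = 0.24 s.
Cycle = t_tx + RTT = 0.244511 s.
Throughput = L / cycle = 12000 / 0.244511 = 49.1 kbps.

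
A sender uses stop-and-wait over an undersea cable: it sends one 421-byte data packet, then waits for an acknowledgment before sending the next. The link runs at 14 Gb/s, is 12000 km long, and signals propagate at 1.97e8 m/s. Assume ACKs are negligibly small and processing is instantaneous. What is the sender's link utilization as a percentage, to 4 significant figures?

t_tx = L/R = 3368/14000000000 = 2.40571e-07 s.
t_prop = 12000000/197000000 = 0.0609137 s; RTT = 0.121827 s.
Cycle = t_tx + RTT = 0.121828 s.
Utilization = t_tx / cycle = 2.40571e-07/0.121828 = 0.0001975 %.

0.0001975 %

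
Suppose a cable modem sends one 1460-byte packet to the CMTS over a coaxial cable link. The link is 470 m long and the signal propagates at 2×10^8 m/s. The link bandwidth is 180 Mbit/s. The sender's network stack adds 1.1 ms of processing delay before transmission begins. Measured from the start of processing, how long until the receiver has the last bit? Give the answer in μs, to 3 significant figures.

L = 1460 × 8 = 11680 bits.
Transmission delay = L/R = 11680 / 180000000 = 64.8889 μs.
Propagation delay = d/s = 470 m / 200000000 m/s = 2.35 μs.
Plus processing delay 1.1 ms = 1100 μs.
Total = 1170 μs.

1170 μs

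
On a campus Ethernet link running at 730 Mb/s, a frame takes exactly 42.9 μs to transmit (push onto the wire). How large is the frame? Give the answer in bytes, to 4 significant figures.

3915 bytes

L = R × t_tx = 730000000 b/s × 4.29e-05 s = 31317 bits.
In bytes: 31317 / 8 = 3915 bytes.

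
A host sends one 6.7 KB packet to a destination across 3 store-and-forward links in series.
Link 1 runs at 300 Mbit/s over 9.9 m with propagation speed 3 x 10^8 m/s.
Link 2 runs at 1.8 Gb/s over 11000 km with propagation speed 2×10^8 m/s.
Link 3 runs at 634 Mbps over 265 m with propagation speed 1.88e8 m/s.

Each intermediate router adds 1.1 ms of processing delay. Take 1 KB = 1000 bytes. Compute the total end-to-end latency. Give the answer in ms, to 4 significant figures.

L = 53600 bits.
Transmission delays (L/R per hop): 0.178667, 0.0297778, 0.0845426 ms; sum = 0.292987 ms.
Propagation delays (d/s per hop): 3.3e-05, 55, 0.00140957 ms; sum = 55.0014 ms.
Processing at 2 router(s): 2 × 1.1 ms = 2.2 ms.
End-to-end = 57.49 ms.

57.49 ms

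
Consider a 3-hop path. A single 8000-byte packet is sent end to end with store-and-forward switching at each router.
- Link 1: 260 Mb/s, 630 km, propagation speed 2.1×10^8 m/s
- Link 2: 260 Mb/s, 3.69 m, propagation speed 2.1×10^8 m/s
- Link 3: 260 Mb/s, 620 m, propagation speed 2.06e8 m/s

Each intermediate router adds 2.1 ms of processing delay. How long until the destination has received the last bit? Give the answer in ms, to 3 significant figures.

L = 8000 × 8 = 64000 bits.
Transmission delay per hop = L/R = 64000/260000000 = 0.246154 ms; 3 hops → 0.738462 ms.
Propagation delays (d/s per hop): 3, 1.75714e-05, 0.00300971 ms; sum = 3.00303 ms.
Processing at 2 router(s): 2 × 2.1 ms = 4.2 ms.
End-to-end = 7.94 ms.

7.94 ms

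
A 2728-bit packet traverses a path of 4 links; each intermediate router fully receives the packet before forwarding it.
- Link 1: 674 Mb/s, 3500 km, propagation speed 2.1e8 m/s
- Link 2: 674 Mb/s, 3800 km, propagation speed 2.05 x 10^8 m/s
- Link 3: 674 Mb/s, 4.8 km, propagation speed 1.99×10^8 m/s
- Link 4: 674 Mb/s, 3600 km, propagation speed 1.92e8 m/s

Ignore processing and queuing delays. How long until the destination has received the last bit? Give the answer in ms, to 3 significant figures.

Transmission delay per hop = L/R = 2728/674000000 = 0.00404748 ms; 4 hops → 0.0161899 ms.
Propagation delays (d/s per hop): 16.6667, 18.5366, 0.0241206, 18.75 ms; sum = 53.9774 ms.
End-to-end = 54.0 ms.

54.0 ms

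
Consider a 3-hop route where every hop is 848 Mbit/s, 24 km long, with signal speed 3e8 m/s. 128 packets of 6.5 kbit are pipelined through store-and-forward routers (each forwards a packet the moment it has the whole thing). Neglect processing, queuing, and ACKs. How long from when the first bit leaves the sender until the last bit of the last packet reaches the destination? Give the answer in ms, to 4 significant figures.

1.236 ms

Per-hop transmission t_tx = L/R = 6500/848000000 = 0.00766509 ms.
Per-hop propagation t_prop = 24000/300000000 = 0.08 ms.
Pipeline fill: first packet needs 3·t_tx to clear all hops; remaining 127 packets each add one t_tx.
Total = (3+128-1)·t_tx + 3·t_prop = 130·0.00766509 + 3·0.08 = 1.236 ms.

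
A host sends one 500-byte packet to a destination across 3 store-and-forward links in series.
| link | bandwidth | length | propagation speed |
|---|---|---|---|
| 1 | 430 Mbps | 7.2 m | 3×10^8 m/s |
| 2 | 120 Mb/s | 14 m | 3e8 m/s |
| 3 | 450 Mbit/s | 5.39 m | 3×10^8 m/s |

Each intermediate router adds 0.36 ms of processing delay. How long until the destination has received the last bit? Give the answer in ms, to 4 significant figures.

0.7716 ms

L = 500 × 8 = 4000 bits.
Transmission delays (L/R per hop): 0.00930233, 0.0333333, 0.00888889 ms; sum = 0.0515245 ms.
Propagation delays (d/s per hop): 2.4e-05, 4.66667e-05, 1.79667e-05 ms; sum = 8.86333e-05 ms.
Processing at 2 router(s): 2 × 0.36 ms = 0.72 ms.
End-to-end = 0.7716 ms.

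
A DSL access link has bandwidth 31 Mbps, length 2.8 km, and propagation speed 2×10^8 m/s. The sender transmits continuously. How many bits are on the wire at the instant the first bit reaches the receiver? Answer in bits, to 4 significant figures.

Propagation delay = 2800 / 200000000 = 1.4e-05 s.
BDP = R × t_prop = 31000000 × 1.4e-05 = 434 bits.

434.0 bits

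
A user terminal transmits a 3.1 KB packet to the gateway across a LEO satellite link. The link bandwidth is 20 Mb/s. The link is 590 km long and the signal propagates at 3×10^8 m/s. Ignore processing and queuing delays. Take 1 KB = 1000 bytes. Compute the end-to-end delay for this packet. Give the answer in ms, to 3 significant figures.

3.21 ms

L = 24800 bits.
Transmission delay = L/R = 24800 / 20000000 = 1.24 ms.
Propagation delay = d/s = 590000 m / 300000000 m/s = 1.96667 ms.
Total = 3.21 ms.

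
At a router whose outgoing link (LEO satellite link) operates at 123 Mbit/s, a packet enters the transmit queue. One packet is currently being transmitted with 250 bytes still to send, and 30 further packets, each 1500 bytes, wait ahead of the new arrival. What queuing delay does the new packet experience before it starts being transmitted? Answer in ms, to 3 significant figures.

2.94 ms

Each queued packet: L/R = 12000/123000000 = 0.097561 ms.
30 queued → 2.92683 ms.
Plus remaining 2000 bits of current packet: 0.0162602 ms.
Queuing delay = 2.94 ms.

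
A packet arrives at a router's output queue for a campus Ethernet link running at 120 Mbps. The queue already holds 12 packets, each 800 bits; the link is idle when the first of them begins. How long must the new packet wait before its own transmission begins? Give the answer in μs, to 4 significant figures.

Each queued packet: L/R = 800/120000000 = 6.66667 μs.
12 queued → 80 μs.
Queuing delay = 80.00 μs.

80.00 μs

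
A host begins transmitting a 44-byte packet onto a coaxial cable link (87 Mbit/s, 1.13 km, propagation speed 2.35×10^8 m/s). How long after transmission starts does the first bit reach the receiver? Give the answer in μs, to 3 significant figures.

4.81 μs

First bit experiences only propagation delay: d/s = 1130/235000000 = 4.81 μs.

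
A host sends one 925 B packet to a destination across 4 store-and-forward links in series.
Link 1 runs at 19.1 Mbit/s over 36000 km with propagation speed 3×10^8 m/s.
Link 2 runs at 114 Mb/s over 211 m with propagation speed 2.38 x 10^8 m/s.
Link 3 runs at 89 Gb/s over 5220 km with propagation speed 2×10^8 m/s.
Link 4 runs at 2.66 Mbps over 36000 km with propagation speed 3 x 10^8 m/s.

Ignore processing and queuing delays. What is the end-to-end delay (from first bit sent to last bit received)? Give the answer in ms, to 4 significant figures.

L = 925 × 8 = 7400 bits.
Transmission delays (L/R per hop): 0.387435, 0.0649123, 8.31461e-05, 2.78195 ms; sum = 3.23438 ms.
Propagation delays (d/s per hop): 120, 0.000886555, 26.1, 120 ms; sum = 266.101 ms.
End-to-end = 269.3 ms.

269.3 ms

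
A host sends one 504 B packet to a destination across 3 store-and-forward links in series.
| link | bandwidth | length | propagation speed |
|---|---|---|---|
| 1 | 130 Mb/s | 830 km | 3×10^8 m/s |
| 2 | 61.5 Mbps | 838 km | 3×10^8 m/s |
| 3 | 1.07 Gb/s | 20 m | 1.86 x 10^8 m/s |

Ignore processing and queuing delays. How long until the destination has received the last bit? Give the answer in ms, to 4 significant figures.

L = 504 × 8 = 4032 bits.
Transmission delays (L/R per hop): 0.0310154, 0.065561, 0.00376822 ms; sum = 0.100345 ms.
Propagation delays (d/s per hop): 2.76667, 2.79333, 0.000107527 ms; sum = 5.56011 ms.
End-to-end = 5.660 ms.

5.660 ms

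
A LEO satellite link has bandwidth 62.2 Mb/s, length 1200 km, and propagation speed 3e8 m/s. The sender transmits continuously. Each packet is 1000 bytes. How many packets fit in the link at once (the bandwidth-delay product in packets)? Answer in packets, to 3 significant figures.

31.1 packets

Propagation delay = 1200000 / 300000000 = 0.004 s.
BDP = R × t_prop = 62200000 × 0.004 = 248800 bits.
In packets of 8000 bits: 31.1 packets.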